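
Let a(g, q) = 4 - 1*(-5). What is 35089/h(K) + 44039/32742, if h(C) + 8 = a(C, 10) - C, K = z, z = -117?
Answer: 288520160/965889 ≈ 298.71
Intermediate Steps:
K = -117
a(g, q) = 9 (a(g, q) = 4 + 5 = 9)
h(C) = 1 - C (h(C) = -8 + (9 - C) = 1 - C)
35089/h(K) + 44039/32742 = 35089/(1 - 1*(-117)) + 44039/32742 = 35089/(1 + 117) + 44039*(1/32742) = 35089/118 + 44039/32742 = 288520160/965889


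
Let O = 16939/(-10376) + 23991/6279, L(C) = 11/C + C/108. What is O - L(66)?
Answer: 275693129/195452712 ≈ 1.4105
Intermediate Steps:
L(C) = 11/C + C/108 (L(C) = 11/C + C*(1/108) = 11/C + C/108)
O = 47523545/21716968 (O = 16939*(-1/10376) + 23991*(1/6279) = -16939/10376 + 7997/2093 = 47523545/21716968 ≈ 2.1883)
O - L(66) = 47523545/21716968 - (11/66 + (1/108)*66) = 47523545/21716968 - (11*(1/66) + 11/18) = 47523545/21716968 - (⅙ + 11/18) = 47523545/21716968 - 1*7/9 = 47523545/21716968 - 7/9 = 275693129/195452712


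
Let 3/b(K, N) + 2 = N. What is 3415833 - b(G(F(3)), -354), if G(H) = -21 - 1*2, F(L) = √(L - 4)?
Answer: 1216036551/356 ≈ 3.4158e+6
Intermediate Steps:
F(L) = √(-4 + L)
G(H) = -23 (G(H) = -21 - 2 = -23)
b(K, N) = 3/(-2 + N)
3415833 - b(G(F(3)), -354) = 3415833 - 3/(-2 - 354) = 3415833 - 3/(-356) = 3415833 - 3*(-1)/356 = 3415833 - 1*(-3/356) = 3415833 + 3/356 = 1216036551/356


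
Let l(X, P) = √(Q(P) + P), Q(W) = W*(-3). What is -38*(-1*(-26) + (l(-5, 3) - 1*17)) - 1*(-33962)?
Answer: 33620 - 38*I*√6 ≈ 33620.0 - 93.081*I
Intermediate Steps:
Q(W) = -3*W
l(X, P) = √2*√(-P) (l(X, P) = √(-3*P + P) = √(-2*P) = √2*√(-P))
-38*(-1*(-26) + (l(-5, 3) - 1*17)) - 1*(-33962) = -38*(-1*(-26) + (√2*√(-1*3) - 1*17)) - 1*(-33962) = -38*(26 + (√2*√(-3) - 17)) + 33962 = -38*(26 + (√2*(I*√3) - 17)) + 33962 = -38*(26 + (I*√6 - 17)) + 33962 = -38*(26 + (-17 + I*√6)) + 33962 = -38*(9 + I*√6) + 33962 = (-342 - 38*I*√6) + 33962 = 33620 - 38*I*√6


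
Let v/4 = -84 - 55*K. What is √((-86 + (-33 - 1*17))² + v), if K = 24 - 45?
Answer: 2*√5695 ≈ 150.93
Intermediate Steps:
K = -21
v = 4284 (v = 4*(-84 - 55*(-21)) = 4*(-84 + 1155) = 4*1071 = 4284)
√((-86 + (-33 - 1*17))² + v) = √((-86 + (-33 - 1*17))² + 4284) = √((-86 + (-33 - 17))² + 4284) = √((-86 - 50)² + 4284) = √((-136)² + 4284) = √(18496 + 4284) = √22780 = 2*√5695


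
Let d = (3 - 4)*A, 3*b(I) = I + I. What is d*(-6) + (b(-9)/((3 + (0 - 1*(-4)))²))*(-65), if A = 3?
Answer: 1272/49 ≈ 25.959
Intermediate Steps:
b(I) = 2*I/3 (b(I) = (I + I)/3 = (2*I)/3 = 2*I/3)
d = -3 (d = (3 - 4)*3 = -1*3 = -3)
d*(-6) + (b(-9)/((3 + (0 - 1*(-4)))²))*(-65) = -3*(-6) + (((⅔)*(-9))/((3 + (0 - 1*(-4)))²))*(-65) = 18 - 6/(3 + (0 + 4))²*(-65) = 18 - 6/(3 + 4)²*(-65) = 18 - 6/(7²)*(-65) = 18 - 6/49*(-65) = 18 + 390/49 = 1272/49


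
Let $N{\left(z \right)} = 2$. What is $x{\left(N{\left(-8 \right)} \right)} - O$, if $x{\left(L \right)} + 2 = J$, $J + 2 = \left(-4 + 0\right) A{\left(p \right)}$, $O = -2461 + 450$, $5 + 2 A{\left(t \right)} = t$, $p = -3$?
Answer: $2023$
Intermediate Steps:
$A{\left(t \right)} = - \frac{5}{2} + \frac{t}{2}$
$O = -2011$
$J = 14$ ($J = -2 + \left(-4 + 0\right) \left(- \frac{5}{2} + \frac{1}{2} \left(-3\right)\right) = -2 - 4 \left(- \frac{5}{2} - \frac{3}{2}\right) = -2 - -16 = -2 + 16 = 14$)
$x{\left(L \right)} = 12$ ($x{\left(L \right)} = -2 + 14 = 12$)
$x{\left(N{\left(-8 \right)} \right)} - O = 12 - -2011 = 12 + 2011 = 2023$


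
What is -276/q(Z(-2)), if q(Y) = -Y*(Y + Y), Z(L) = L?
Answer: 69/2 ≈ 34.500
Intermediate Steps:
q(Y) = -2*Y**2 (q(Y) = -Y*2*Y = -2*Y**2)
-276/q(Z(-2)) = -276/((-2*(-2)**2)) = -276/((-2*4)) = -276/(-8) = -276*(-1/8) = 69/2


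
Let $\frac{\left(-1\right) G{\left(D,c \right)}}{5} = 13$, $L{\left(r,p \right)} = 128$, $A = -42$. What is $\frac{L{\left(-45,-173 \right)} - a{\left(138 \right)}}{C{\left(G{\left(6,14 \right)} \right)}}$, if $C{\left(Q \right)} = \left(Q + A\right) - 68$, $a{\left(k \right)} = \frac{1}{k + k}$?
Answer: $- \frac{35327}{48300} \approx -0.73141$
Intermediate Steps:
$G{\left(D,c \right)} = -65$ ($G{\left(D,c \right)} = \left(-5\right) 13 = -65$)
$a{\left(k \right)} = \frac{1}{2 k}$
$C{\left(Q \right)} = -110 + Q$ ($C{\left(Q \right)} = \left(Q - 42\right) - 68 = \left(-42 + Q\right) - 68 = -110 + Q$)
$\frac{L{\left(-45,-173 \right)} - a{\left(138 \right)}}{C{\left(G{\left(6,14 \right)} \right)}} = \frac{128 - \frac{1}{2 \cdot 138}}{-110 - 65} = \frac{128 - \frac{1}{2} \cdot \frac{1}{138}}{-175} = \left(128 - \frac{1}{276}\right) \left(- \frac{1}{175}\right) = \frac{35327}{276} \left(- \frac{1}{175}\right) = - \frac{35327}{48300}$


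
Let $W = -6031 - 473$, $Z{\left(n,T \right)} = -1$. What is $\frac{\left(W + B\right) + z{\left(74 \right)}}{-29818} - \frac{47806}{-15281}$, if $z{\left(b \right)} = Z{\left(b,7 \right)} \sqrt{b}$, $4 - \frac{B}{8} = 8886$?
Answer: $\frac{1305336834}{227824429} + \frac{\sqrt{74}}{29818} \approx 5.7299$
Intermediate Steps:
$B = -71056$ ($B = 32 - 71088 = -71056$)
$W = -6504$
$z{\left(b \right)} = - \sqrt{b}$
$\frac{\left(W + B\right) + z{\left(74 \right)}}{-29818} - \frac{47806}{-15281} = \frac{\left(-6504 - 71056\right) - \sqrt{74}}{-29818} - \frac{47806}{-15281} = \left(-77560 - \sqrt{74}\right) \left(- \frac{1}{29818}\right) - - \frac{47806}{15281} = \left(\frac{38780}{14909} + \frac{\sqrt{74}}{29818}\right) + \frac{47806}{15281} = \frac{1305336834}{227824429} + \frac{\sqrt{74}}{29818}$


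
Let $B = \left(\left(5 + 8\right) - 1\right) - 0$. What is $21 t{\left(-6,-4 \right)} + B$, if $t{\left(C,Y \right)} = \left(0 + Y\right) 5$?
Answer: $-408$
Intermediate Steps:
$B = 12$ ($B = \left(13 - 1\right) + 0 = 12 + 0 = 12$)
$t{\left(C,Y \right)} = 5 Y$ ($t{\left(C,Y \right)} = Y 5 = 5 Y$)
$21 t{\left(-6,-4 \right)} + B = 21 \cdot 5 \left(-4\right) + 12 = 21 \left(-20\right) + 12 = -420 + 12 = -408$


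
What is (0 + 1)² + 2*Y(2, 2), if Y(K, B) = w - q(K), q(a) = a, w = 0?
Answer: -3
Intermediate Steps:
Y(K, B) = -K (Y(K, B) = 0 - K = -K)
(0 + 1)² + 2*Y(2, 2) = (0 + 1)² + 2*(-1*2) = 1² + 2*(-2) = 1 - 4 = -3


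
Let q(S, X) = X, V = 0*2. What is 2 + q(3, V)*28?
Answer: 2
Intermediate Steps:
V = 0
2 + q(3, V)*28 = 2 + 0*28 = 2 + 0 = 2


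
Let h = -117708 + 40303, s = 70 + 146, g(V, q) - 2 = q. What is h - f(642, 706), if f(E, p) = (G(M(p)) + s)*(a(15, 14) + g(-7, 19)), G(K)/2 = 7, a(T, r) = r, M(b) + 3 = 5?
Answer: -85455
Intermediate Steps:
g(V, q) = 2 + q
s = 216
M(b) = 2 (M(b) = -3 + 5 = 2)
h = -77405
G(K) = 14 (G(K) = 2*7 = 14)
f(E, p) = 8050 (f(E, p) = (14 + 216)*(14 + (2 + 19)) = 230*(14 + 21) = 230*35 = 8050)
h - f(642, 706) = -77405 - 1*8050 = -77405 - 8050 = -85455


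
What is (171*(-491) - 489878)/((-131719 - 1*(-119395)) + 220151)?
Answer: -573839/207827 ≈ -2.7611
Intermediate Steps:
(171*(-491) - 489878)/((-131719 - 1*(-119395)) + 220151) = (-83961 - 489878)/((-131719 + 119395) + 220151) = -573839/(-12324 + 220151) = -573839/207827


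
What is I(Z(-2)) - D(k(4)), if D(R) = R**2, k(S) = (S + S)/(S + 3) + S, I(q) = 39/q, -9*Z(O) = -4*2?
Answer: 6831/392 ≈ 17.426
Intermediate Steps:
Z(O) = 8/9 (Z(O) = -(-4)*2/9 = -1/9*(-8) = 8/9)
k(S) = S + 2*S/(3 + S) (k(S) = (2*S)/(3 + S) + S = 2*S/(3 + S) + S = S + 2*S/(3 + S))
I(Z(-2)) - D(k(4)) = 39/(8/9) - (4*(5 + 4)/(3 + 4))**2 = 39*(9/8) - (4*9/7)**2 = 351/8 - (4*(1/7)*9)**2 = 351/8 - (36/7)**2 = 351/8 - 1*1296/49 = 351/8 - 1296/49 = 6831/392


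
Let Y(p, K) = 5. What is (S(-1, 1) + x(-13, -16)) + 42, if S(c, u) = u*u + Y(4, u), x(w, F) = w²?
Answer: 217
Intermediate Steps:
S(c, u) = 5 + u² (S(c, u) = u*u + 5 = u² + 5 = 5 + u²)
(S(-1, 1) + x(-13, -16)) + 42 = ((5 + 1²) + (-13)²) + 42 = ((5 + 1) + 169) + 42 = (6 + 169) + 42 = 175 + 42 = 217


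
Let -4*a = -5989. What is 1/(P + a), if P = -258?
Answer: 4/4957 ≈ 0.00080694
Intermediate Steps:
a = 5989/4 (a = -1/4*(-5989) = 5989/4 ≈ 1497.3)
1/(P + a) = 1/(-258 + 5989/4) = 1/(4957/4) = 4/4957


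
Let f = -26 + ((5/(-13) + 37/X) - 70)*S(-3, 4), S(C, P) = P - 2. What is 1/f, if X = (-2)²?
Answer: -26/3855 ≈ -0.0067445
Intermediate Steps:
X = 4
S(C, P) = -2 + P
f = -3855/26 (f = -26 + ((5/(-13) + 37/4) - 70)*(-2 + 4) = -26 + ((5*(-1/13) + 37*(¼)) - 70)*2 = -26 + ((-5/13 + 37/4) - 70)*2 = -26 + (461/52 - 70)*2 = -26 - 3179/52*2 = -26 - 3179/26 = -3855/26 ≈ -148.27)
1/f = 1/(-3855/26) = -26/3855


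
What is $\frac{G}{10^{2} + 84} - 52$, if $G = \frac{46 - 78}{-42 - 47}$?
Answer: $- \frac{106440}{2047} \approx -51.998$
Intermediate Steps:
$G = \frac{32}{89}$ ($G = - \frac{32}{-89} = \left(-32\right) \left(- \frac{1}{89}\right) = \frac{32}{89} \approx 0.35955$)
$\frac{G}{10^{2} + 84} - 52 = \frac{32}{89 \left(10^{2} + 84\right)} - 52 = \frac{32}{89 \left(100 + 84\right)} - 52 = \frac{32}{89 \cdot 184} - 52 = \frac{32}{89} \cdot \frac{1}{184} - 52 = \frac{4}{2047} - 52 = - \frac{106440}{2047}$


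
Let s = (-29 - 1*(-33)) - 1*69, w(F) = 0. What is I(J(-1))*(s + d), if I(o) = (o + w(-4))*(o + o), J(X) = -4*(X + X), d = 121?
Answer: 7168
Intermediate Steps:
J(X) = -8*X
I(o) = 2*o² (I(o) = (o + 0)*(o + o) = o*(2*o) = 2*o²)
s = -65 (s = (-29 + 33) - 69 = 4 - 69 = -65)
I(J(-1))*(s + d) = (2*(-8*(-1))²)*(-65 + 121) = (2*8²)*56 = (2*64)*56 = 128*56 = 7168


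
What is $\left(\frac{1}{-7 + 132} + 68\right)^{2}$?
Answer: $\frac{72267001}{15625} \approx 4625.1$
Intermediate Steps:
$\left(\frac{1}{-7 + 132} + 68\right)^{2} = \left(\frac{1}{125} + 68\right)^{2} = \left(\frac{8501}{125}\right)^{2} = \frac{72267001}{15625}$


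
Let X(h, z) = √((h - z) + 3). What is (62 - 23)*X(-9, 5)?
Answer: 39*I*√11 ≈ 129.35*I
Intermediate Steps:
X(h, z) = √(3 + h - z)
(62 - 23)*X(-9, 5) = (62 - 23)*√(3 - 9 - 1*5) = 39*√(3 - 9 - 5) = 39*√(-11) = 39*(I*√11) = 39*I*√11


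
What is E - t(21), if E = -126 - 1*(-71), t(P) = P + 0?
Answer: -76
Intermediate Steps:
t(P) = P
E = -55 (E = -126 + 71 = -55)
E - t(21) = -55 - 1*21 = -55 - 21 = -76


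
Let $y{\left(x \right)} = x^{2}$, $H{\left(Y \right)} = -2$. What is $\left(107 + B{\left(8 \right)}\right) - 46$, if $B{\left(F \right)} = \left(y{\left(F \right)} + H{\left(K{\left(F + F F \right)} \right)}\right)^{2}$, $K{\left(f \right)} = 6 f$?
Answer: $3905$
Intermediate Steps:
$B{\left(F \right)} = \left(-2 + F^{2}\right)^{2}$ ($B{\left(F \right)} = \left(F^{2} - 2\right)^{2} = \left(-2 + F^{2}\right)^{2}$)
$\left(107 + B{\left(8 \right)}\right) - 46 = \left(107 + \left(-2 + 8^{2}\right)^{2}\right) - 46 = \left(107 + \left(-2 + 64\right)^{2}\right) - 46 = \left(107 + 62^{2}\right) - 46 = \left(107 + 3844\right) - 46 = 3951 - 46 = 3905$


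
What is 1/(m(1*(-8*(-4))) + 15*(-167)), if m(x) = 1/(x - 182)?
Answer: -150/375751 ≈ -0.00039920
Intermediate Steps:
m(x) = 1/(-182 + x)
1/(m(1*(-8*(-4))) + 15*(-167)) = 1/(1/(-182 + 1*(-8*(-4))) + 15*(-167)) = 1/(1/(-182 + 1*32) - 2505) = 1/(1/(-182 + 32) - 2505) = 1/(1/(-150) - 2505) = 1/(-1/150 - 2505) = 1/(-375751/150) = -150/375751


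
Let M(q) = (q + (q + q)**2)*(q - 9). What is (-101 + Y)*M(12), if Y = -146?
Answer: -435708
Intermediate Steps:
M(q) = (-9 + q)*(q + 4*q**2) (M(q) = (q + (2*q)**2)*(-9 + q) = (q + 4*q**2)*(-9 + q) = (-9 + q)*(q + 4*q**2))
(-101 + Y)*M(12) = (-101 - 146)*(12*(-9 - 35*12 + 4*12**2)) = -2964*(-9 - 420 + 4*144) = -2964*(-9 - 420 + 576) = -2964*147 = -247*1764 = -435708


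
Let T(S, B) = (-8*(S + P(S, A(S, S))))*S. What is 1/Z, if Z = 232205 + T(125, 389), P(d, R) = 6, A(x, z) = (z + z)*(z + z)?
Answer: 1/101205 ≈ 9.8809e-6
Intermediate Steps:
A(x, z) = 4*z² (A(x, z) = (2*z)*(2*z) = 4*z²)
T(S, B) = S*(-48 - 8*S) (T(S, B) = (-8*(S + 6))*S = (-8*(6 + S))*S = (-48 - 8*S)*S = S*(-48 - 8*S))
Z = 101205 (Z = 232205 - 8*125*(6 + 125) = 232205 - 8*125*131 = 232205 - 131000 = 101205)
1/Z = 1/101205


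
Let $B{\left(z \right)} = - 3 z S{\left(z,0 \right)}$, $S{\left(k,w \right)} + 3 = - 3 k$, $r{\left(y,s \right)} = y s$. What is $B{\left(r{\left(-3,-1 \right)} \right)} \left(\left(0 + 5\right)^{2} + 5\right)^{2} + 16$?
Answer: $97216$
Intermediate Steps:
$r{\left(y,s \right)} = s y$
$S{\left(k,w \right)} = -3 - 3 k$
$B{\left(z \right)} = - 3 z \left(-3 - 3 z\right)$
$B{\left(r{\left(-3,-1 \right)} \right)} \left(\left(0 + 5\right)^{2} + 5\right)^{2} + 16 = 9 \left(\left(-1\right) \left(-3\right)\right) \left(1 - -3\right) \left(\left(0 + 5\right)^{2} + 5\right)^{2} + 16 = 9 \cdot 3 \left(1 + 3\right) \left(5^{2} + 5\right)^{2} + 16 = 9 \cdot 3 \cdot 4 \left(25 + 5\right)^{2} + 16 = 108 \cdot 30^{2} + 16 = 108 \cdot 900 + 16 = 97200 + 16 = 97216$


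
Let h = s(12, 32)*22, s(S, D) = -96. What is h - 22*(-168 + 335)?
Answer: -5786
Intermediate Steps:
h = -2112 (h = -96*22 = -2112)
h - 22*(-168 + 335) = -2112 - 22*(-168 + 335) = -2112 - 22*167 = -2112 - 3674 = -5786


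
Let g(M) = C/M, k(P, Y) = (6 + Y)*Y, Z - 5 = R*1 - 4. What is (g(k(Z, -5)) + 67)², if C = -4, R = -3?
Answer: 114921/25 ≈ 4596.8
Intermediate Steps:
Z = -2 (Z = 5 + (-3*1 - 4) = 5 + (-3 - 4) = 5 - 7 = -2)
k(P, Y) = Y*(6 + Y)
g(M) = -4/M
(g(k(Z, -5)) + 67)² = (-4*(-1/(5*(6 - 5))) + 67)² = (-4/((-5*1)) + 67)² = (-4/(-5) + 67)² = (-4*(-⅕) + 67)² = (⅘ + 67)² = (339/5)² = 114921/25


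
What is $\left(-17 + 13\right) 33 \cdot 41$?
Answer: $-5412$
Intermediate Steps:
$\left(-17 + 13\right) 33 \cdot 41 = \left(-4\right) 33 \cdot 41 = \left(-132\right) 41 = -5412$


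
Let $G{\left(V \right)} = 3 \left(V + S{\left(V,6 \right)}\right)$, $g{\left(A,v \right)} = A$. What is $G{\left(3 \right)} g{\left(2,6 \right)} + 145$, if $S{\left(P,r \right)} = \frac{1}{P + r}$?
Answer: $\frac{491}{3} \approx 163.67$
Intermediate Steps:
$G{\left(V \right)} = 3 V + \frac{3}{6 + V}$ ($G{\left(V \right)} = 3 \left(V + \frac{1}{V + 6}\right) = 3 \left(V + \frac{1}{6 + V}\right) = 3 V + \frac{3}{6 + V}$)
$G{\left(3 \right)} g{\left(2,6 \right)} + 145 = \frac{3 \left(1 + 3 \left(6 + 3\right)\right)}{6 + 3} \cdot 2 + 145 = \frac{3 \left(1 + 3 \cdot 9\right)}{9} \cdot 2 + 145 = 3 \cdot \frac{1}{9} \left(1 + 27\right) 2 + 145 = 3 \cdot \frac{1}{9} \cdot 28 \cdot 2 + 145 = \frac{28}{3} \cdot 2 + 145 = \frac{56}{3} + 145 = \frac{491}{3}$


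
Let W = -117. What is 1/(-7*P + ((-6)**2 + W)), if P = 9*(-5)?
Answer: 1/234 ≈ 0.0042735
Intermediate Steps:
P = -45
1/(-7*P + ((-6)**2 + W)) = 1/(-7*(-45) + ((-6)**2 - 117)) = 1/(315 + (36 - 117)) = 1/(315 - 81) = 1/234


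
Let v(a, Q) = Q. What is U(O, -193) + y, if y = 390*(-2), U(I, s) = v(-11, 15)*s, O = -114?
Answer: -3675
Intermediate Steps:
U(I, s) = 15*s
y = -780
U(O, -193) + y = 15*(-193) - 780 = -2895 - 780 = -3675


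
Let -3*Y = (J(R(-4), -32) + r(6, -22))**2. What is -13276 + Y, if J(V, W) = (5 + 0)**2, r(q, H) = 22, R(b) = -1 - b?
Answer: -42037/3 ≈ -14012.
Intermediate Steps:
J(V, W) = 25 (J(V, W) = 5**2 = 25)
Y = -2209/3 (Y = -(25 + 22)**2/3 = -1/3*47**2 = -1/3*2209 = -2209/3 ≈ -736.33)
-13276 + Y = -13276 - 2209/3 = -42037/3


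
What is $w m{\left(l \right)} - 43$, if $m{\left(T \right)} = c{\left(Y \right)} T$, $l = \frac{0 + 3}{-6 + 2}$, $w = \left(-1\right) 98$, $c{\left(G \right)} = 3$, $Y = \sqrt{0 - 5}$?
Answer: $\frac{355}{2} \approx 177.5$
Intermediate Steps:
$Y = i \sqrt{5}$ ($Y = \sqrt{-5} = i \sqrt{5} \approx 2.2361 i$)
$w = -98$
$l = - \frac{3}{4}$ ($l = \frac{3}{-4} = 3 \left(- \frac{1}{4}\right) = - \frac{3}{4} \approx -0.75$)
$m{\left(T \right)} = 3 T$
$w m{\left(l \right)} - 43 = - 98 \cdot 3 \left(- \frac{3}{4}\right) - 43 = \left(-98\right) \left(- \frac{9}{4}\right) - 43 = \frac{441}{2} - 43 = \frac{355}{2}$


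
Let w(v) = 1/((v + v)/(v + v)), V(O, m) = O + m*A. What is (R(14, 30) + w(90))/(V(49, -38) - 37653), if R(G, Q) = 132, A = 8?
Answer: -133/37908 ≈ -0.0035085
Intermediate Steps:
V(O, m) = O + 8*m (V(O, m) = O + m*8 = O + 8*m)
w(v) = 1 (w(v) = 1/((2*v)/((2*v))) = 1/((2*v)*(1/(2*v))) = 1/1 = 1)
(R(14, 30) + w(90))/(V(49, -38) - 37653) = (132 + 1)/((49 + 8*(-38)) - 37653) = 133/((49 - 304) - 37653) = 133/(-255 - 37653) = 133/(-37908) = 133*(-1/37908) = -133/37908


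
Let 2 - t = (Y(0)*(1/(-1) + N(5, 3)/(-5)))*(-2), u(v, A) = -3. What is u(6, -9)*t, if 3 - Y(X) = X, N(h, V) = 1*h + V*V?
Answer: 312/5 ≈ 62.400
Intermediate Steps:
N(h, V) = h + V²
Y(X) = 3 - X
t = -104/5 (t = 2 - (3 - 1*0)*(1/(-1) + (5 + 3²)/(-5))*(-2) = 2 - (3 + 0)*(1*(-1) + (5 + 9)*(-⅕))*(-2) = 2 - 3*(-1 + 14*(-⅕))*(-2) = 2 - 3*(-1 - 14/5)*(-2) = 2 - 3*(-19/5)*(-2) = 2 - (-57)*(-2)/5 = 2 - 1*114/5 = 2 - 114/5 = -104/5 ≈ -20.800)
u(6, -9)*t = -3*(-104/5) = 312/5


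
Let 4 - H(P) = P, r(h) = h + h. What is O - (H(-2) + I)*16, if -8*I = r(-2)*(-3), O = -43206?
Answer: -43278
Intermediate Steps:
r(h) = 2*h
H(P) = 4 - P
I = -3/2 (I = -2*(-2)*(-3)/8 = -(-1)*(-3)/2 = -⅛*12 = -3/2 ≈ -1.5000)
O - (H(-2) + I)*16 = -43206 - ((4 - 1*(-2)) - 3/2)*16 = -43206 - ((4 + 2) - 3/2)*16 = -43206 - (6 - 3/2)*16 = -43206 - 9*16/2 = -43206 - 1*72 = -43206 - 72 = -43278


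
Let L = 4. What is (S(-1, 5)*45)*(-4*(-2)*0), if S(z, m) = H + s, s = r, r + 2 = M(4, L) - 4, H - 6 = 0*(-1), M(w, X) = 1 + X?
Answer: 0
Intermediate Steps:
H = 6 (H = 6 + 0*(-1) = 6 + 0 = 6)
r = -1 (r = -2 + ((1 + 4) - 4) = -2 + (5 - 4) = -2 + 1 = -1)
s = -1
S(z, m) = 5 (S(z, m) = 6 - 1 = 5)
(S(-1, 5)*45)*(-4*(-2)*0) = (5*45)*(-4*(-2)*0) = 225*(8*0) = 225*0 = 0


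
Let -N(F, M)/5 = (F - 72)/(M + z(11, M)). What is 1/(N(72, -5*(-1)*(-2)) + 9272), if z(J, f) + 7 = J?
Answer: 1/9272 ≈ 0.00010785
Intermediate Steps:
z(J, f) = -7 + J
N(F, M) = -5*(-72 + F)/(4 + M) (N(F, M) = -5*(F - 72)/(M + (-7 + 11)) = -5*(-72 + F)/(M + 4) = -5*(-72 + F)/(4 + M))
1/(N(72, -5*(-1)*(-2)) + 9272) = 1/(5*(72 - 1*72)/(4 - 5*(-1)*(-2)) + 9272) = 1/(5*(72 - 72)/(4 + 5*(-2)) + 9272) = 1/(5*0/(4 - 10) + 9272) = 1/(5*0/(-6) + 9272) = 1/(5*(-⅙)*0 + 9272) = 1/(0 + 9272) = 1/9272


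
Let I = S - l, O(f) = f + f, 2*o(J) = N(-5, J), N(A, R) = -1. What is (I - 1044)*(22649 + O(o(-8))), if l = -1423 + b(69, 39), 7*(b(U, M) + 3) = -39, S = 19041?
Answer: 3080128000/7 ≈ 4.4002e+8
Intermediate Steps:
o(J) = -1/2 (o(J) = (1/2)*(-1) = -1/2)
b(U, M) = -60/7 (b(U, M) = -3 + (1/7)*(-39) = -3 - 39/7 = -60/7)
l = -10021/7 (l = -1423 - 60/7 = -10021/7 ≈ -1431.6)
O(f) = 2*f
I = 143308/7 (I = 19041 - 1*(-10021/7) = 19041 + 10021/7 = 143308/7 ≈ 20473.)
(I - 1044)*(22649 + O(o(-8))) = (143308/7 - 1044)*(22649 + 2*(-1/2)) = 136000*(22649 - 1)/7 = (136000/7)*22648 = 3080128000/7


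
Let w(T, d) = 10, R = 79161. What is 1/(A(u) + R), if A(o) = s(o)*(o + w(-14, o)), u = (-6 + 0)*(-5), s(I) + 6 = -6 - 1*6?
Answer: 1/78441 ≈ 1.2748e-5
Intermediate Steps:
s(I) = -18 (s(I) = -6 + (-6 - 1*6) = -6 + (-6 - 6) = -6 - 12 = -18)
u = 30 (u = -6*(-5) = 30)
A(o) = -180 - 18*o (A(o) = -18*(o + 10) = -18*(10 + o) = -180 - 18*o)
1/(A(u) + R) = 1/((-180 - 18*30) + 79161) = 1/((-180 - 540) + 79161) = 1/(-720 + 79161) = 1/78441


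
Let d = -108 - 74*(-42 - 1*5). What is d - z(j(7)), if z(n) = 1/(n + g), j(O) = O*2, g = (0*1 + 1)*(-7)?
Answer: 23589/7 ≈ 3369.9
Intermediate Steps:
g = -7 (g = (0 + 1)*(-7) = 1*(-7) = -7)
j(O) = 2*O
z(n) = 1/(-7 + n) (z(n) = 1/(n - 7) = 1/(-7 + n))
d = 3370 (d = -108 - 74*(-42 - 5) = -108 - 74*(-47) = -108 + 3478 = 3370)
d - z(j(7)) = 3370 - 1/(-7 + 2*7) = 3370 - 1/(-7 + 14) = 3370 - 1/7 = 23589/7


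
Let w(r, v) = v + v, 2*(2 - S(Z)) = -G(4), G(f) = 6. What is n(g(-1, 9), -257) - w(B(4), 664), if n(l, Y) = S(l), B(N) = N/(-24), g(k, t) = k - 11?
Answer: -1323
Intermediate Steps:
g(k, t) = -11 + k
S(Z) = 5 (S(Z) = 2 - (-1)*6/2 = 2 - ½*(-6) = 2 + 3 = 5)
B(N) = -N/24 (B(N) = N*(-1/24) = -N/24)
w(r, v) = 2*v
n(l, Y) = 5
n(g(-1, 9), -257) - w(B(4), 664) = 5 - 2*664 = 5 - 1*1328 = 5 - 1328 = -1323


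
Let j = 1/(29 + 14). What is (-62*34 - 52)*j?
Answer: -2160/43 ≈ -50.233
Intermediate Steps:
j = 1/43 ≈ 0.023256
(-62*34 - 52)*j = (-62*34 - 52)*(1/43) = (-2108 - 52)*(1/43) = -2160*1/43 = -2160/43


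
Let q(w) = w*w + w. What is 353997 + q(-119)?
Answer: 368039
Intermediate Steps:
q(w) = w + w**2 (q(w) = w**2 + w = w + w**2)
353997 + q(-119) = 353997 - 119*(1 - 119) = 353997 - 119*(-118) = 353997 + 14042 = 368039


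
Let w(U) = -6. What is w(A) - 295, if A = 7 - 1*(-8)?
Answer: -301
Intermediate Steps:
A = 15 (A = 7 + 8 = 15)
w(A) - 295 = -6 - 295 = -301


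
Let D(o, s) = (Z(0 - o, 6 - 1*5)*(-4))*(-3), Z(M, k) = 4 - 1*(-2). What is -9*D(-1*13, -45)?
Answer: -648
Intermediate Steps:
Z(M, k) = 6 (Z(M, k) = 4 + 2 = 6)
D(o, s) = 72 (D(o, s) = (6*(-4))*(-3) = -24*(-3) = 72)
-9*D(-1*13, -45) = -9*72 = -648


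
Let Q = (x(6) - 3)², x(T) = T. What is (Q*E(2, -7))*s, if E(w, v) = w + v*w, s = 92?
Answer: -9936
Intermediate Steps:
Q = 9 (Q = (6 - 3)² = 3² = 9)
(Q*E(2, -7))*s = (9*(2*(1 - 7)))*92 = (9*(2*(-6)))*92 = (9*(-12))*92 = -108*92 = -9936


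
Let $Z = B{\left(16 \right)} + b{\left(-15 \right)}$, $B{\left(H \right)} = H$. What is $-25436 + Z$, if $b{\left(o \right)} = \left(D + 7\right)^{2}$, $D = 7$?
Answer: $-25224$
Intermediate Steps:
$b{\left(o \right)} = 196$ ($b{\left(o \right)} = \left(7 + 7\right)^{2} = 14^{2} = 196$)
$Z = 212$ ($Z = 16 + 196 = 212$)
$-25436 + Z = -25436 + 212 = -25224$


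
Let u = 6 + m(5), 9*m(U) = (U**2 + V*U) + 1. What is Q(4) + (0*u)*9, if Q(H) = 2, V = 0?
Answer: 2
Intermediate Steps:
m(U) = 1/9 + U**2/9 (m(U) = ((U**2 + 0*U) + 1)/9 = ((U**2 + 0) + 1)/9 = (U**2 + 1)/9 = (1 + U**2)/9 = 1/9 + U**2/9)
u = 80/9 (u = 6 + (1/9 + (1/9)*5**2) = 6 + (1/9 + (1/9)*25) = 6 + (1/9 + 25/9) = 6 + 26/9 = 80/9 ≈ 8.8889)
Q(4) + (0*u)*9 = 2 + (0*(80/9))*9 = 2 + 0*9 = 2 + 0 = 2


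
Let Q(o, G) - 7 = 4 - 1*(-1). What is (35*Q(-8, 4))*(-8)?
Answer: -3360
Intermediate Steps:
Q(o, G) = 12 (Q(o, G) = 7 + (4 - 1*(-1)) = 7 + (4 + 1) = 7 + 5 = 12)
(35*Q(-8, 4))*(-8) = (35*12)*(-8) = 420*(-8) = -3360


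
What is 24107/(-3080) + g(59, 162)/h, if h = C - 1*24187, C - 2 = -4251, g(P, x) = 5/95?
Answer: -3256157367/416018680 ≈ -7.8270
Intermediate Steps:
g(P, x) = 1/19 (g(P, x) = 5*(1/95) = 1/19)
C = -4249 (C = 2 - 4251 = -4249)
h = -28436 (h = -4249 - 1*24187 = -4249 - 24187 = -28436)
24107/(-3080) + g(59, 162)/h = 24107/(-3080) + (1/19)/(-28436) = 24107*(-1/3080) + (1/19)*(-1/28436) = -24107/3080 - 1/540284 = -3256157367/416018680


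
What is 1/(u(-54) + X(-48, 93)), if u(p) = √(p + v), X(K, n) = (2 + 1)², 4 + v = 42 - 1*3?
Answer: 9/100 - I*√19/100 ≈ 0.09 - 0.043589*I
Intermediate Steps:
v = 35 (v = -4 + (42 - 1*3) = -4 + (42 - 3) = -4 + 39 = 35)
X(K, n) = 9 (X(K, n) = 3² = 9)
u(p) = √(35 + p) (u(p) = √(p + 35) = √(35 + p))
1/(u(-54) + X(-48, 93)) = 1/(√(35 - 54) + 9) = 1/(√(-19) + 9) = 1/(I*√19 + 9) = 1/(9 + I*√19)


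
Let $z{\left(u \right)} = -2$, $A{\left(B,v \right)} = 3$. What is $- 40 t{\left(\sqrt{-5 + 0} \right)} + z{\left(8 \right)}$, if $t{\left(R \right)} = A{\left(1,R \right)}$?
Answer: $-122$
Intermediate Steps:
$t{\left(R \right)} = 3$
$- 40 t{\left(\sqrt{-5 + 0} \right)} + z{\left(8 \right)} = \left(-40\right) 3 - 2 = -120 - 2 = -122$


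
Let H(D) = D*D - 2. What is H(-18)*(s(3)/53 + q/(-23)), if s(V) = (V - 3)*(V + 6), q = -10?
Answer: 140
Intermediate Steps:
s(V) = (-3 + V)*(6 + V)
H(D) = -2 + D² (H(D) = D² - 2 = -2 + D²)
H(-18)*(s(3)/53 + q/(-23)) = (-2 + (-18)²)*((-18 + 3² + 3*3)/53 - 10/(-23)) = (-2 + 324)*((-18 + 9 + 9)*(1/53) - 10*(-1/23)) = 322*(0*(1/53) + 10/23) = 322*(0 + 10/23) = 322*(10/23) = 140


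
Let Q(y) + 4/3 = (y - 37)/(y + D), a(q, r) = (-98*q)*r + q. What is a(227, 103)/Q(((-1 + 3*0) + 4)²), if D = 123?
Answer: 25202221/17 ≈ 1.4825e+6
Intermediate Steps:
a(q, r) = q - 98*q*r (a(q, r) = -98*q*r + q = q - 98*q*r)
Q(y) = -4/3 + (-37 + y)/(123 + y) (Q(y) = -4/3 + (y - 37)/(y + 123) = -4/3 + (-37 + y)/(123 + y))
a(227, 103)/Q(((-1 + 3*0) + 4)²) = (227*(1 - 98*103))/(((-603 - ((-1 + 3*0) + 4)²)/(3*(123 + ((-1 + 3*0) + 4)²)))) = (227*(1 - 10094))/(((-603 - ((-1 + 0) + 4)²)/(3*(123 + ((-1 + 0) + 4)²)))) = (227*(-10093))/(((-603 - (-1 + 4)²)/(3*(123 + (-1 + 4)²)))) = -2291111*3*(123 + 3²)/(-603 - 1*3²) = -2291111*3*(123 + 9)/(-603 - 1*9) = -2291111*396/(-603 - 9) = -2291111/((⅓)*(1/132)*(-612)) = -2291111/(-17/11) = -2291111*(-11/17) = 25202221/17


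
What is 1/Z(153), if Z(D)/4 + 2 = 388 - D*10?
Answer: -1/4576 ≈ -0.00021853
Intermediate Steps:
Z(D) = 1544 - 40*D (Z(D) = -8 + 4*(388 - D*10) = -8 + 4*(388 - 10*D) = -8 + (1552 - 40*D) = 1544 - 40*D)
1/Z(153) = 1/(1544 - 40*153) = 1/(1544 - 6120) = 1/(-4576) = -1/4576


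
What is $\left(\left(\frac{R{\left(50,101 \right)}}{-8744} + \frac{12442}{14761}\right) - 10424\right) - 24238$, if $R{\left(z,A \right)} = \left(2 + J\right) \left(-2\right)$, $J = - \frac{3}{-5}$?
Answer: $- \frac{11184304620507}{322675460} \approx -34661.0$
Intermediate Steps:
$J = \frac{3}{5}$ ($J = \left(-3\right) \left(- \frac{1}{5}\right) = \frac{3}{5} \approx 0.6$)
$R{\left(z,A \right)} = - \frac{26}{5}$ ($R{\left(z,A \right)} = \left(2 + \frac{3}{5}\right) \left(-2\right) = \frac{13}{5} \left(-2\right) = - \frac{26}{5}$)
$\left(\left(\frac{R{\left(50,101 \right)}}{-8744} + \frac{12442}{14761}\right) - 10424\right) - 24238 = \left(\left(- \frac{26}{5 \left(-8744\right)} + \frac{12442}{14761}\right) - 10424\right) - 24238 = \left(\left(\left(- \frac{26}{5}\right) \left(- \frac{1}{8744}\right) + 12442 \cdot \frac{1}{14761}\right) - 10424\right) - 24238 = \left(\left(\frac{13}{21860} + \frac{12442}{14761}\right) - 10424\right) - 24238 = \left(\frac{272174013}{322675460} - 10424\right) - 24238 = - \frac{3363296821027}{322675460} - 24238 = - \frac{11184304620507}{322675460}$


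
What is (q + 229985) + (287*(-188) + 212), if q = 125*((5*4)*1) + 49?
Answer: 178790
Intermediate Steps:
q = 2549 (q = 125*(20*1) + 49 = 125*20 + 49 = 2500 + 49 = 2549)
(q + 229985) + (287*(-188) + 212) = (2549 + 229985) + (287*(-188) + 212) = 232534 + (-53956 + 212) = 232534 - 53744 = 178790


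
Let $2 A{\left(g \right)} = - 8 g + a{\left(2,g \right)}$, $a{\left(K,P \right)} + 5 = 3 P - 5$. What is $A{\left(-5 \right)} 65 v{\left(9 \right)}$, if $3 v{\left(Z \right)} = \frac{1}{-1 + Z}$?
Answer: $\frac{325}{16} \approx 20.313$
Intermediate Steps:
$v{\left(Z \right)} = \frac{1}{3 \left(-1 + Z\right)}$
$a{\left(K,P \right)} = -10 + 3 P$ ($a{\left(K,P \right)} = -5 + \left(3 P - 5\right) = -5 + \left(-5 + 3 P\right) = -10 + 3 P$)
$A{\left(g \right)} = -5 - \frac{5 g}{2}$ ($A{\left(g \right)} = \frac{- 8 g + \left(-10 + 3 g\right)}{2} = \frac{-10 - 5 g}{2} = -5 - \frac{5 g}{2}$)
$A{\left(-5 \right)} 65 v{\left(9 \right)} = \left(-5 - - \frac{25}{2}\right) 65 \frac{1}{3 \left(-1 + 9\right)} = \left(-5 + \frac{25}{2}\right) 65 \frac{1}{3 \cdot 8} = \frac{15}{2} \cdot 65 \cdot \frac{1}{3} \cdot \frac{1}{8} = \frac{975}{2} \cdot \frac{1}{24} = \frac{325}{16}$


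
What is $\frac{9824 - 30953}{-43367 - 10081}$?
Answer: $\frac{7043}{17816} \approx 0.39532$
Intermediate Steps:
$\frac{9824 - 30953}{-43367 - 10081} = - \frac{21129}{-53448} = \left(-21129\right) \left(- \frac{1}{53448}\right) = \frac{7043}{17816}$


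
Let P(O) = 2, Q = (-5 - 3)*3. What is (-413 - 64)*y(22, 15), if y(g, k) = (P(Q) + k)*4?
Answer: -32436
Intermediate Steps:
Q = -24 (Q = -8*3 = -24)
y(g, k) = 8 + 4*k (y(g, k) = (2 + k)*4 = 8 + 4*k)
(-413 - 64)*y(22, 15) = (-413 - 64)*(8 + 4*15) = -477*(8 + 60) = -477*68 = -32436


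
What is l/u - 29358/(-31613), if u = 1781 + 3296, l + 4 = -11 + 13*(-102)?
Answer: 106657533/160499201 ≈ 0.66454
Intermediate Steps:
l = -1341 (l = -4 + (-11 + 13*(-102)) = -4 + (-11 - 1326) = -4 - 1337 = -1341)
u = 5077
l/u - 29358/(-31613) = -1341/5077 - 29358/(-31613) = -1341*1/5077 - 29358*(-1/31613) = -1341/5077 + 29358/31613 = 106657533/160499201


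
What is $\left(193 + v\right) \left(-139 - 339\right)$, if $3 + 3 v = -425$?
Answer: $- \frac{72178}{3} \approx -24059.0$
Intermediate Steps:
$v = - \frac{428}{3}$ ($v = -1 + \frac{1}{3} \left(-425\right) = -1 - \frac{425}{3} = - \frac{428}{3} \approx -142.67$)
$\left(193 + v\right) \left(-139 - 339\right) = \left(193 - \frac{428}{3}\right) \left(-139 - 339\right) = \frac{151}{3} \left(-478\right) = - \frac{72178}{3}$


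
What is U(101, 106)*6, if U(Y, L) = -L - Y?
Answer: -1242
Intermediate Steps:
U(101, 106)*6 = (-1*106 - 1*101)*6 = (-106 - 101)*6 = -207*6 = -1242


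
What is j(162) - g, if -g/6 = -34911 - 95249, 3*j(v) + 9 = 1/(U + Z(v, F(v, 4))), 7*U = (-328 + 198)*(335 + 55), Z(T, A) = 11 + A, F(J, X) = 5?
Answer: -118522068739/151764 ≈ -7.8096e+5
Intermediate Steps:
U = -50700/7 (U = ((-328 + 198)*(335 + 55))/7 = (-130*390)/7 = (⅐)*(-50700) = -50700/7 ≈ -7242.9)
j(v) = -455299/151764 (j(v) = -3 + 1/(3*(-50700/7 + (11 + 5))) = -3 + 1/(3*(-50700/7 + 16)) = -3 + 1/(3*(-50588/7)) = -3 + (⅓)*(-7/50588) = -3 - 7/151764 = -455299/151764)
g = 780960 (g = -6*(-34911 - 95249) = -6*(-130160) = 780960)
j(162) - g = -455299/151764 - 1*780960 = -455299/151764 - 780960 = -118522068739/151764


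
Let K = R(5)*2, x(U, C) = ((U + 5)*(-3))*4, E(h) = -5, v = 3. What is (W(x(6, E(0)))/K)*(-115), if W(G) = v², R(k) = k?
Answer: -207/2 ≈ -103.50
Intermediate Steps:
x(U, C) = -60 - 12*U (x(U, C) = ((5 + U)*(-3))*4 = (-15 - 3*U)*4 = -60 - 12*U)
K = 10 (K = 5*2 = 10)
W(G) = 9 (W(G) = 3² = 9)
(W(x(6, E(0)))/K)*(-115) = (9/10)*(-115) = -207/2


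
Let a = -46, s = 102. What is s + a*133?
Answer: -6016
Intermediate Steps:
s + a*133 = 102 - 46*133 = 102 - 6118 = -6016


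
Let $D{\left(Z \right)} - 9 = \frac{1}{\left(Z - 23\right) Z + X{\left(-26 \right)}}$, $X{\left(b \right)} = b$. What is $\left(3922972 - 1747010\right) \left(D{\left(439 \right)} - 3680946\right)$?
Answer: $- \frac{731266556442647825}{91299} \approx -8.0096 \cdot 10^{12}$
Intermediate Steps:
$D{\left(Z \right)} = 9 + \frac{1}{-26 + Z \left(-23 + Z\right)}$ ($D{\left(Z \right)} = 9 + \frac{1}{\left(Z - 23\right) Z - 26} = 9 + \frac{1}{\left(-23 + Z\right) Z - 26} = 9 + \frac{1}{Z \left(-23 + Z\right) - 26} = 9 + \frac{1}{-26 + Z \left(-23 + Z\right)}$)
$\left(3922972 - 1747010\right) \left(D{\left(439 \right)} - 3680946\right) = \left(3922972 - 1747010\right) \left(\frac{233 - 9 \cdot 439^{2} + 207 \cdot 439}{26 - 439^{2} + 23 \cdot 439} - 3680946\right) = 2175962 \left(\frac{233 - 1734489 + 90873}{26 - 192721 + 10097} - 3680946\right) = 2175962 \left(\frac{1}{-182598} \left(-1643383\right) - 3680946\right) = 2175962 \left(\left(- \frac{1}{182598}\right) \left(-1643383\right) - 3680946\right) = 2175962 \left(\frac{1643383}{182598} - 3680946\right) = 2175962 \left(- \frac{672131734325}{182598}\right) = - \frac{731266556442647825}{91299}$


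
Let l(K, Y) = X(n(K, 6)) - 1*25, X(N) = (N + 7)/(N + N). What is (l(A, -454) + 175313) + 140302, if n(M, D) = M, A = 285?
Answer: 89943296/285 ≈ 3.1559e+5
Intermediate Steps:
X(N) = (7 + N)/(2*N) (X(N) = (7 + N)/((2*N)) = (7 + N)*(1/(2*N)) = (7 + N)/(2*N))
l(K, Y) = -25 + (7 + K)/(2*K) (l(K, Y) = (7 + K)/(2*K) - 1*25 = (7 + K)/(2*K) - 25 = -25 + (7 + K)/(2*K))
(l(A, -454) + 175313) + 140302 = ((7/2)*(1 - 7*285)/285 + 175313) + 140302 = ((7/2)*(1/285)*(1 - 1995) + 175313) + 140302 = ((7/2)*(1/285)*(-1994) + 175313) + 140302 = (-6979/285 + 175313) + 140302 = 49957226/285 + 140302 = 89943296/285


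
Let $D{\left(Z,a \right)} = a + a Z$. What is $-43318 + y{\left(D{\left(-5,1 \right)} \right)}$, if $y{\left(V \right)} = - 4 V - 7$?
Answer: $-43309$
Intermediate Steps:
$D{\left(Z,a \right)} = a + Z a$
$y{\left(V \right)} = -7 - 4 V$
$-43318 + y{\left(D{\left(-5,1 \right)} \right)} = -43318 - \left(7 + 4 \cdot 1 \left(1 - 5\right)\right) = -43318 - \left(7 + 4 \cdot 1 \left(-4\right)\right) = -43318 - -9 = -43318 + \left(-7 + 16\right) = -43318 + 9 = -43309$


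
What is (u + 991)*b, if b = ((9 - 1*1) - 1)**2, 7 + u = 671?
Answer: 81095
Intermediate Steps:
u = 664 (u = -7 + 671 = 664)
b = 49 (b = ((9 - 1) - 1)**2 = (8 - 1)**2 = 7**2 = 49)
(u + 991)*b = (664 + 991)*49 = 1655*49 = 81095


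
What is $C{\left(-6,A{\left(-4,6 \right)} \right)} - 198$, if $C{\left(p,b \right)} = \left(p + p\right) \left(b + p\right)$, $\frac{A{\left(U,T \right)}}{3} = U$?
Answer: $18$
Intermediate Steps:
$A{\left(U,T \right)} = 3 U$
$C{\left(p,b \right)} = 2 p \left(b + p\right)$
$C{\left(-6,A{\left(-4,6 \right)} \right)} - 198 = 2 \left(-6\right) \left(3 \left(-4\right) - 6\right) - 198 = 2 \left(-6\right) \left(-12 - 6\right) - 198 = 2 \left(-6\right) \left(-18\right) - 198 = 216 - 198 = 18$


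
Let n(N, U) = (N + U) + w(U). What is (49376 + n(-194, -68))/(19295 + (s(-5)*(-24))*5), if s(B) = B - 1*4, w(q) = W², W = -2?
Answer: 49118/20375 ≈ 2.4107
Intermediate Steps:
w(q) = 4 (w(q) = (-2)² = 4)
s(B) = -4 + B (s(B) = B - 4 = -4 + B)
n(N, U) = 4 + N + U (n(N, U) = (N + U) + 4 = 4 + N + U)
(49376 + n(-194, -68))/(19295 + (s(-5)*(-24))*5) = (49376 + (4 - 194 - 68))/(19295 + ((-4 - 5)*(-24))*5) = (49376 - 258)/(19295 - 9*(-24)*5) = 49118/(19295 + 216*5) = 49118/(19295 + 1080) = 49118/20375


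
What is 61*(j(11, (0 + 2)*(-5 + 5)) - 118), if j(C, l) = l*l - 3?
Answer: -7381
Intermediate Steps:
j(C, l) = -3 + l² (j(C, l) = l² - 3 = -3 + l²)
61*(j(11, (0 + 2)*(-5 + 5)) - 118) = 61*((-3 + ((0 + 2)*(-5 + 5))²) - 118) = 61*((-3 + (2*0)²) - 118) = 61*((-3 + 0²) - 118) = 61*((-3 + 0) - 118) = 61*(-3 - 118) = 61*(-121) = -7381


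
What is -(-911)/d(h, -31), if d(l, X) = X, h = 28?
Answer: -911/31 ≈ -29.387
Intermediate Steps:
-(-911)/d(h, -31) = -(-911)/(-31) = -(-911)*(-1)/31 = -1*911/31 = -911/31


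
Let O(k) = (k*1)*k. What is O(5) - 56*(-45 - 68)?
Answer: 6353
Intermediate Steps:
O(k) = k**2 (O(k) = k*k = k**2)
O(5) - 56*(-45 - 68) = 5**2 - 56*(-45 - 68) = 25 - 56*(-113) = 25 + 6328 = 6353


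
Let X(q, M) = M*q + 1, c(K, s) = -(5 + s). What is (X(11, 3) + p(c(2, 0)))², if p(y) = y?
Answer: 841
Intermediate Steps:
c(K, s) = -5 - s
X(q, M) = 1 + M*q
(X(11, 3) + p(c(2, 0)))² = ((1 + 3*11) + (-5 - 1*0))² = ((1 + 33) + (-5 + 0))² = (34 - 5)² = 29² = 841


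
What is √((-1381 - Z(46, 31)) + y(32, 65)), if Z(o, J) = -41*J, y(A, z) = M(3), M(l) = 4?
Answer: I*√106 ≈ 10.296*I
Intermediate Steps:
y(A, z) = 4
√((-1381 - Z(46, 31)) + y(32, 65)) = √((-1381 - (-41)*31) + 4) = √((-1381 - 1*(-1271)) + 4) = √((-1381 + 1271) + 4) = √(-110 + 4) = √(-106) = I*√106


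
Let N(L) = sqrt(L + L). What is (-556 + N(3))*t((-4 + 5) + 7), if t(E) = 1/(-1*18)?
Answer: 278/9 - sqrt(6)/18 ≈ 30.753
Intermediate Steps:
t(E) = -1/18 (t(E) = 1/(-18) = -1/18)
N(L) = sqrt(2)*sqrt(L) (N(L) = sqrt(2*L) = sqrt(2)*sqrt(L))
(-556 + N(3))*t((-4 + 5) + 7) = (-556 + sqrt(2)*sqrt(3))*(-1/18) = (-556 + sqrt(6))*(-1/18) = 278/9 - sqrt(6)/18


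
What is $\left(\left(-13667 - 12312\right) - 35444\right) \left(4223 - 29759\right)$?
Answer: $1568497728$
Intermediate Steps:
$\left(\left(-13667 - 12312\right) - 35444\right) \left(4223 - 29759\right) = \left(\left(-13667 - 12312\right) - 35444\right) \left(-25536\right) = \left(-25979 - 35444\right) \left(-25536\right) = \left(-61423\right) \left(-25536\right) = 1568497728$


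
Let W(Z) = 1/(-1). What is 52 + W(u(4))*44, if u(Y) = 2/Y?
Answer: 8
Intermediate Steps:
W(Z) = -1
52 + W(u(4))*44 = 52 - 1*44 = 52 - 44 = 8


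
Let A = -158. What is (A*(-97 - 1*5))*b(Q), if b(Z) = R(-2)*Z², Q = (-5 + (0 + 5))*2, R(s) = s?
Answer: 0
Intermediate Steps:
Q = 0 (Q = (-5 + 5)*2 = 0*2 = 0)
b(Z) = -2*Z²
(A*(-97 - 1*5))*b(Q) = (-158*(-97 - 1*5))*(-2*0²) = (-158*(-97 - 5))*(-2*0) = -158*(-102)*0 = 16116*0 = 0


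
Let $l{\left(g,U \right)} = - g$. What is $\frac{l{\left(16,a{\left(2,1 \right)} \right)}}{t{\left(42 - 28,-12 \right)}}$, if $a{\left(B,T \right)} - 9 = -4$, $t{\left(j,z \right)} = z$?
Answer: $\frac{4}{3} \approx 1.3333$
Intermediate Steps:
$a{\left(B,T \right)} = 5$ ($a{\left(B,T \right)} = 9 - 4 = 5$)
$\frac{l{\left(16,a{\left(2,1 \right)} \right)}}{t{\left(42 - 28,-12 \right)}} = \frac{\left(-1\right) 16}{-12} = \left(-16\right) \left(- \frac{1}{12}\right) = \frac{4}{3}$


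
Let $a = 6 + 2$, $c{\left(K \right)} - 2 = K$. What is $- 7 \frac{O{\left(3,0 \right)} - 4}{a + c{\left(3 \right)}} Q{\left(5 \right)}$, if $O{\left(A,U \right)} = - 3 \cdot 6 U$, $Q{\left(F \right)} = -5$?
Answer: $- \frac{140}{13} \approx -10.769$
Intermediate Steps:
$c{\left(K \right)} = 2 + K$
$O{\left(A,U \right)} = - 18 U$
$a = 8$
$- 7 \frac{O{\left(3,0 \right)} - 4}{a + c{\left(3 \right)}} Q{\left(5 \right)} = - 7 \frac{\left(-18\right) 0 - 4}{8 + \left(2 + 3\right)} \left(-5\right) = - 7 \frac{0 - 4}{8 + 5} \left(-5\right) = - 7 \left(- \frac{4}{13}\right) \left(-5\right) = - 7 \left(\left(-4\right) \frac{1}{13}\right) \left(-5\right) = \left(-7\right) \left(- \frac{4}{13}\right) \left(-5\right) = \frac{28}{13} \left(-5\right) = - \frac{140}{13}$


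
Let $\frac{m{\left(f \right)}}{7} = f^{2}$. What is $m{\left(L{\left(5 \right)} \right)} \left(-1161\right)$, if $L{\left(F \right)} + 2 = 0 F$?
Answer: $-32508$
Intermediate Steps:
$L{\left(F \right)} = -2$ ($L{\left(F \right)} = -2 + 0 F = -2 + 0 = -2$)
$m{\left(f \right)} = 7 f^{2}$
$m{\left(L{\left(5 \right)} \right)} \left(-1161\right) = 7 \left(-2\right)^{2} \left(-1161\right) = 7 \cdot 4 \left(-1161\right) = 28 \left(-1161\right) = -32508$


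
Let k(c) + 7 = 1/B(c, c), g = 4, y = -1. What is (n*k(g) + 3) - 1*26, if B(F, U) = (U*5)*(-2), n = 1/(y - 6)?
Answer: -6159/280 ≈ -21.996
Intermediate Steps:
n = -⅐ (n = 1/(-1 - 6) = 1/(-7) = -⅐ ≈ -0.14286)
B(F, U) = -10*U (B(F, U) = (5*U)*(-2) = -10*U)
k(c) = -7 - 1/(10*c) (k(c) = -7 + 1/(-10*c) = -7 - 1/(10*c))
(n*k(g) + 3) - 1*26 = (-(-7 - ⅒/4)/7 + 3) - 1*26 = (-(-7 - ⅒*¼)/7 + 3) - 26 = (-(-7 - 1/40)/7 + 3) - 26 = (-⅐*(-281/40) + 3) - 26 = (281/280 + 3) - 26 = 1121/280 - 26 = -6159/280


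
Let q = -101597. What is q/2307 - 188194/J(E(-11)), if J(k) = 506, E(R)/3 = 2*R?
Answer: -242785820/583671 ≈ -415.96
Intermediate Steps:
E(R) = 6*R (E(R) = 3*(2*R) = 6*R)
q/2307 - 188194/J(E(-11)) = -101597/2307 - 188194/506 = -101597*1/2307 - 188194*1/506 = -101597/2307 - 94097/253 = -242785820/583671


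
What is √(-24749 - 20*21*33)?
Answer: I*√38609 ≈ 196.49*I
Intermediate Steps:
√(-24749 - 20*21*33) = √(-24749 - 420*33) = √(-24749 - 13860) = √(-38609) = I*√38609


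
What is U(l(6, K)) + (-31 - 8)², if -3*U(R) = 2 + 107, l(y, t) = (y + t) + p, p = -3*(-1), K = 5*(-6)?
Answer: 4454/3 ≈ 1484.7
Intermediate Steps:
K = -30
p = 3
l(y, t) = 3 + t + y (l(y, t) = (y + t) + 3 = (t + y) + 3 = 3 + t + y)
U(R) = -109/3 (U(R) = -(2 + 107)/3 = -⅓*109 = -109/3)
U(l(6, K)) + (-31 - 8)² = -109/3 + (-31 - 8)² = -109/3 + (-39)² = -109/3 + 1521 = 4454/3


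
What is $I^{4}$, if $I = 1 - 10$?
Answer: $6561$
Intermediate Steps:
$I = -9$ ($I = 1 - 10 = -9$)
$I^{4} = \left(-9\right)^{4} = 6561$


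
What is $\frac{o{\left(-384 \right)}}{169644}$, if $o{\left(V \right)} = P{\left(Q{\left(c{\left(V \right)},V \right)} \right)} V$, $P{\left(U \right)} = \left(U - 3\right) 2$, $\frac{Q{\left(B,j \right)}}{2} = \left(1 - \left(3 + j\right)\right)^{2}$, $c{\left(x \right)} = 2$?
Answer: $- \frac{18678080}{14137} \approx -1321.2$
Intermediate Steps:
$Q{\left(B,j \right)} = 2 \left(-2 - j\right)^{2}$ ($Q{\left(B,j \right)} = 2 \left(1 - \left(3 + j\right)\right)^{2} = 2 \left(-2 - j\right)^{2}$)
$P{\left(U \right)} = -6 + 2 U$ ($P{\left(U \right)} = \left(-3 + U\right) 2 = -6 + 2 U$)
$o{\left(V \right)} = V \left(-6 + 4 \left(2 + V\right)^{2}\right)$ ($o{\left(V \right)} = \left(-6 + 2 \cdot 2 \left(2 + V\right)^{2}\right) V = \left(-6 + 4 \left(2 + V\right)^{2}\right) V = V \left(-6 + 4 \left(2 + V\right)^{2}\right)$)
$\frac{o{\left(-384 \right)}}{169644} = \frac{2 \left(-384\right) \left(-3 + 2 \left(2 - 384\right)^{2}\right)}{169644} = 2 \left(-384\right) \left(-3 + 2 \left(-382\right)^{2}\right) \frac{1}{169644} = 2 \left(-384\right) \left(-3 + 2 \cdot 145924\right) \frac{1}{169644} = 2 \left(-384\right) \left(-3 + 291848\right) \frac{1}{169644} = 2 \left(-384\right) 291845 \cdot \frac{1}{169644} = \left(-224136960\right) \frac{1}{169644} = - \frac{18678080}{14137}$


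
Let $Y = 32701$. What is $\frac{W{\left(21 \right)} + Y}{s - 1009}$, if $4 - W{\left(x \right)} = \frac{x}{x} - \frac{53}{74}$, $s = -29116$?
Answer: $- \frac{2420149}{2229250} \approx -1.0856$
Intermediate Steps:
$W{\left(x \right)} = \frac{275}{74}$ ($W{\left(x \right)} = 4 - \left(\frac{x}{x} - \frac{53}{74}\right) = 4 - \left(1 - \frac{53}{74}\right) = 4 - \frac{21}{74} = \frac{275}{74}$)
$\frac{W{\left(21 \right)} + Y}{s - 1009} = \frac{\frac{275}{74} + 32701}{-29116 - 1009} = \frac{2420149}{74 \left(-30125\right)} = \frac{2420149}{74} \left(- \frac{1}{30125}\right) = - \frac{2420149}{2229250}$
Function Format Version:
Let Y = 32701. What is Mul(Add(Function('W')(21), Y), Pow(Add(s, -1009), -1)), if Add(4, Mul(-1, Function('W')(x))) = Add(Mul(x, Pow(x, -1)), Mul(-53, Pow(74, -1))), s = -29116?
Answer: Rational(-2420149, 2229250) ≈ -1.0856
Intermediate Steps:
Function('W')(x) = Rational(275, 74) (Function('W')(x) = Add(4, Mul(-1, Add(Mul(x, Pow(x, -1)), Mul(-53, Pow(74, -1))))) = Add(4, Mul(-1, Add(1, Mul(-53, Rational(1, 74))))) = Add(4, Mul(-1, Add(1, Rational(-53, 74)))) = Add(4, Mul(-1, Rational(21, 74))) = Add(4, Rational(-21, 74)) = Rational(275, 74))
Mul(Add(Function('W')(21), Y), Pow(Add(s, -1009), -1)) = Mul(Add(Rational(275, 74), 32701), Pow(Add(-29116, -1009), -1)) = Mul(Rational(2420149, 74), Pow(-30125, -1)) = Mul(Rational(2420149, 74), Rational(-1, 30125)) = Rational(-2420149, 2229250)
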